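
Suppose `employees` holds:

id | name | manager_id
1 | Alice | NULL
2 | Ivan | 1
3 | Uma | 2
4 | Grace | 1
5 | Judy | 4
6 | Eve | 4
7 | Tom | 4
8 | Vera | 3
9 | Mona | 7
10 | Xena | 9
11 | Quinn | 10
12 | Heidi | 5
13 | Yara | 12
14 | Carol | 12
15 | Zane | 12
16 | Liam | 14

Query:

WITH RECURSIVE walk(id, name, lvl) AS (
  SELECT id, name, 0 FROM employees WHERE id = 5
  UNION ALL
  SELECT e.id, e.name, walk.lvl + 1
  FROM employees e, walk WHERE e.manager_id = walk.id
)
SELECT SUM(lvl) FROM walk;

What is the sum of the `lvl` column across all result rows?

10

Base: id=5 (Judy) at lvl 0.
Iteration 1: rows with manager_id in {5} -> Heidi (id 12, lvl 1).
Iteration 2: rows with manager_id in {12} -> Yara (id 13, lvl 2), Carol (id 14, lvl 2), Zane (id 15, lvl 2).
Iteration 3: rows with manager_id in {13,14,15} -> Liam (id 16, lvl 3).
Iteration 4: no rows with manager_id in {16}; recursion stops.
SUM(lvl) = 0 + 1 + 2 + 2 + 2 + 3 = 10.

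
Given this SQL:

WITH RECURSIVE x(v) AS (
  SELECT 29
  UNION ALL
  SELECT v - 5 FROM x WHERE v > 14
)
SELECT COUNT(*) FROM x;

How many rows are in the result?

Base: v=29.
Iteration 1: 29 > 14 holds -> v = 29 - 5 = 24.
Iteration 2: 24 > 14 holds -> v = 24 - 5 = 19.
Iteration 3: 19 > 14 holds -> v = 19 - 5 = 14.
Iteration 4: 14 > 14 fails; recursion stops.
Total rows emitted: 4.

4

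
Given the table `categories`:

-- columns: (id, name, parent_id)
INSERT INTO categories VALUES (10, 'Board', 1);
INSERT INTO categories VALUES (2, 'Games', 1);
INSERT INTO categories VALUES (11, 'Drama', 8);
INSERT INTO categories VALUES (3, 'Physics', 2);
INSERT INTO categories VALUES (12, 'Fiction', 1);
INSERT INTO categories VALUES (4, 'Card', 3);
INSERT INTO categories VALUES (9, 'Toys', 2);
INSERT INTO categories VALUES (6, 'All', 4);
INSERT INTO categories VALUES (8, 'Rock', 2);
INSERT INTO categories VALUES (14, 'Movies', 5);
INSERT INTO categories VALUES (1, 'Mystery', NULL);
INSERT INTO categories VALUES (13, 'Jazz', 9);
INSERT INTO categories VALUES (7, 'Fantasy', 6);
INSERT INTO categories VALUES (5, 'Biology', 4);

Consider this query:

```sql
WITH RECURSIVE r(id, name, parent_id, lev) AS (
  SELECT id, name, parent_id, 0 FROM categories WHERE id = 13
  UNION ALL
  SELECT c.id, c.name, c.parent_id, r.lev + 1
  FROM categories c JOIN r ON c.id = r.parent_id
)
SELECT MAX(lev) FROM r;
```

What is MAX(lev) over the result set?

3

Base: id=13 (Jazz), parent_id=9, lev 0.
Iteration 1: join on id=9 -> Toys (id 9, parent_id=2, lev 1).
Iteration 2: join on id=2 -> Games (id 2, parent_id=1, lev 2).
Iteration 3: join on id=1 -> Mystery (id 1, parent_id=NULL, lev 3).
Iteration 4: parent_id is NULL; no match; recursion stops.
lev values: 0, 1, 2, 3; the maximum is 3.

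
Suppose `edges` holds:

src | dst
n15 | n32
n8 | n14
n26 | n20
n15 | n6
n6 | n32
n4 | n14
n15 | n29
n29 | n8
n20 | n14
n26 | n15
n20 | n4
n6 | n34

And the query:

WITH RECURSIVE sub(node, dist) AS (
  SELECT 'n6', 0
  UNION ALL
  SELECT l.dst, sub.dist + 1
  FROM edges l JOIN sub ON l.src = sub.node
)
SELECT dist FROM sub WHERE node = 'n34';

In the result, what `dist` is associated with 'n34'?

Base: (n6, dist=0).
Iteration 1: edges from {n6} -> (n32, dist=1), (n34, dist=1).
Iteration 2: no outgoing edges from {n32,n34}; recursion stops.

1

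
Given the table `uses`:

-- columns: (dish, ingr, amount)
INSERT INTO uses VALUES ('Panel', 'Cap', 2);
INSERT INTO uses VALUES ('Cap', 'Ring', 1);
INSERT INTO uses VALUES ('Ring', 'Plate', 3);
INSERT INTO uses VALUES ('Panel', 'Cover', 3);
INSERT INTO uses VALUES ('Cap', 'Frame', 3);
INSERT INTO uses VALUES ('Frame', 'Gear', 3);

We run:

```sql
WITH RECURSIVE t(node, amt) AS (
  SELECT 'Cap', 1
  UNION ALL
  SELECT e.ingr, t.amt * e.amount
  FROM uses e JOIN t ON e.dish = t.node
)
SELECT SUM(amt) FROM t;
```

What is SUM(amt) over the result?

Base: (Cap, amt=1).
Iteration 1: components of {Cap} -> Frame = 1*3 = 3, Ring = 1*1 = 1.
Iteration 2: components of {Frame,Ring} -> Gear = 3*3 = 9, Plate = 1*3 = 3.
Iteration 3: no further components; recursion stops.
SUM(amt) = 1 + 1 + 3 + 3 + 9 = 17.

17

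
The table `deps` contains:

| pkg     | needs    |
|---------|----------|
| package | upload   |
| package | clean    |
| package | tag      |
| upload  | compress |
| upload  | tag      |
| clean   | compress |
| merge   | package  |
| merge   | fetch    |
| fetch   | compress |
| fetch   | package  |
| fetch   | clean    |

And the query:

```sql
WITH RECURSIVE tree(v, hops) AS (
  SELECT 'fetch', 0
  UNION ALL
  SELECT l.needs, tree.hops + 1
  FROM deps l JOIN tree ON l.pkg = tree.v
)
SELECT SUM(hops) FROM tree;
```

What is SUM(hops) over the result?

Base: (fetch, hops=0).
Iteration 1: edges from {fetch} -> (clean, hops=1), (compress, hops=1), (package, hops=1).
Iteration 2: edges from {clean,compress,package} -> (clean, hops=2), (compress, hops=2), (tag, hops=2), (upload, hops=2).
Iteration 3: edges from {clean,compress,tag,upload} -> (compress, hops=3) x2, (tag, hops=3). [UNION ALL keeps all 3 new rows, including repeats]
Iteration 4: no outgoing edges from {compress,tag}; recursion stops.
SUM(hops) = 0 + 1 + 1 + 1 + 2 + 2 + 2 + 2 + 3 + 3 + 3 = 20.

20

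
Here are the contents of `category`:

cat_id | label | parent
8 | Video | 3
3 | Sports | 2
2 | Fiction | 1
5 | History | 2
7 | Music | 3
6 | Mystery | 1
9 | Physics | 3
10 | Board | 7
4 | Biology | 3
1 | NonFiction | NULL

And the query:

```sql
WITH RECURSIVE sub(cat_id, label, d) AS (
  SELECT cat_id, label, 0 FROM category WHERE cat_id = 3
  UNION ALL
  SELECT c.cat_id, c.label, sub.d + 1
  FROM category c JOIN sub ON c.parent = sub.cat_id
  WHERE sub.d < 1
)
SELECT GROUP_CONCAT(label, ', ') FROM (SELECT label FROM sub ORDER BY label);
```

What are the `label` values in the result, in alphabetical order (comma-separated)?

Base: cat_id=3 (Sports) at d 0.
Iteration 1: rows with parent in {3} -> Biology (id 4, d 1), Music (id 7, d 1), Video (id 8, d 1), Physics (id 9, d 1).
Iteration 2: d < 1 fails for all current rows; recursion stops.

Biology, Music, Physics, Sports, Video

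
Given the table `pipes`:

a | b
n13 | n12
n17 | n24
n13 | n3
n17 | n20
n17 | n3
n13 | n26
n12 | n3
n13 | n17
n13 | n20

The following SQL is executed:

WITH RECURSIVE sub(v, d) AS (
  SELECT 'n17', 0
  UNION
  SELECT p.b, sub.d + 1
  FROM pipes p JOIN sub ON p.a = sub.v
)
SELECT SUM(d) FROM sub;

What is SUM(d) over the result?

3

Base: (n17, d=0).
Iteration 1: edges from {n17} -> (n20, d=1), (n24, d=1), (n3, d=1).
Iteration 2: no outgoing edges from {n20,n24,n3}; recursion stops.
SUM(d) = 0 + 1 + 1 + 1 = 3.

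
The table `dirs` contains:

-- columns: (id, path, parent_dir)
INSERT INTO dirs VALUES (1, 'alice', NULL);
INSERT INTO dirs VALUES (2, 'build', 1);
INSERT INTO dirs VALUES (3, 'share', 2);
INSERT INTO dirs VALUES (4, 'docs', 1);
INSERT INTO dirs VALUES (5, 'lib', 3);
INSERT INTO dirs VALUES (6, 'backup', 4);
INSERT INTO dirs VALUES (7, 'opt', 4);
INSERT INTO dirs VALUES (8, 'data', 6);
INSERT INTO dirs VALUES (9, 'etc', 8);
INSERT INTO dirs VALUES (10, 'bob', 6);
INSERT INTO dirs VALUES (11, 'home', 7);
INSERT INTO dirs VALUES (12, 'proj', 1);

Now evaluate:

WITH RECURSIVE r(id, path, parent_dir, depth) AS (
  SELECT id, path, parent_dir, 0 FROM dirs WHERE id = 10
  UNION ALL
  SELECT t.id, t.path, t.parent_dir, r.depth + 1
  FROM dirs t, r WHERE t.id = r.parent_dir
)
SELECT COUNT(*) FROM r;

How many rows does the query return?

Base: id=10 (bob), parent_dir=6, depth 0.
Iteration 1: join on id=6 -> backup (id 6, parent_dir=4, depth 1).
Iteration 2: join on id=4 -> docs (id 4, parent_dir=1, depth 2).
Iteration 3: join on id=1 -> alice (id 1, parent_dir=NULL, depth 3).
Iteration 4: parent_dir is NULL; no match; recursion stops.
Total rows emitted: 4.

4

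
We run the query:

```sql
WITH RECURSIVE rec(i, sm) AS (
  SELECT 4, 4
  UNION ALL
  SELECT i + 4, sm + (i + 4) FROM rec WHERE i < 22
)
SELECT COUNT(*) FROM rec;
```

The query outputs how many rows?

Base: i=4, sm=4.
Iteration 1: 4 < 22 holds -> i = 4 + 4 = 8, sm = 4 + 8 = 12.
Iteration 2: 8 < 22 holds -> i = 8 + 4 = 12, sm = 12 + 12 = 24.
Iteration 3: 12 < 22 holds -> i = 12 + 4 = 16, sm = 24 + 16 = 40.
Iteration 4: 16 < 22 holds -> i = 16 + 4 = 20, sm = 40 + 20 = 60.
Iteration 5: 20 < 22 holds -> i = 20 + 4 = 24, sm = 60 + 24 = 84.
Iteration 6: 24 < 22 fails; recursion stops.
Total rows emitted: 6.

6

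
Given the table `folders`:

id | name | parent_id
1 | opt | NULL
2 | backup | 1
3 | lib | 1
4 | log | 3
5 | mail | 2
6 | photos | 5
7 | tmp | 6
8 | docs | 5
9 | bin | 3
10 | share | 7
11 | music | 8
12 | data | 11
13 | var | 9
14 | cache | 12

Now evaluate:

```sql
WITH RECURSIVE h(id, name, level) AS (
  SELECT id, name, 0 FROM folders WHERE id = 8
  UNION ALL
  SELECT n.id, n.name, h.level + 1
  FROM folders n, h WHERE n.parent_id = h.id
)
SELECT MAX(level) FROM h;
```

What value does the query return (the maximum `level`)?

Base: id=8 (docs) at level 0.
Iteration 1: rows with parent_id in {8} -> music (id 11, level 1).
Iteration 2: rows with parent_id in {11} -> data (id 12, level 2).
Iteration 3: rows with parent_id in {12} -> cache (id 14, level 3).
Iteration 4: no rows with parent_id in {14}; recursion stops.
level values: 0, 1, 2, 3; the maximum is 3.

3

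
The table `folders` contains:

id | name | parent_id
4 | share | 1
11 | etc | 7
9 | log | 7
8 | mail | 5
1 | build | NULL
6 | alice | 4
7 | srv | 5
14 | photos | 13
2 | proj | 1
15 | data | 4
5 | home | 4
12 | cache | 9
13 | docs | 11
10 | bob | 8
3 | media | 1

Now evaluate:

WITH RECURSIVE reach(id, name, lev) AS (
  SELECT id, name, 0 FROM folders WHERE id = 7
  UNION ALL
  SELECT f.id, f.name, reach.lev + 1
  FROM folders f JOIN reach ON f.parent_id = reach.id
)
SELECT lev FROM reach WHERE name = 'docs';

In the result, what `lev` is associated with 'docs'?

Base: id=7 (srv) at lev 0.
Iteration 1: rows with parent_id in {7} -> log (id 9, lev 1), etc (id 11, lev 1).
Iteration 2: rows with parent_id in {9,11} -> cache (id 12, lev 2), docs (id 13, lev 2).
Iteration 3: rows with parent_id in {12,13} -> photos (id 14, lev 3).
Iteration 4: no rows with parent_id in {14}; recursion stops.

2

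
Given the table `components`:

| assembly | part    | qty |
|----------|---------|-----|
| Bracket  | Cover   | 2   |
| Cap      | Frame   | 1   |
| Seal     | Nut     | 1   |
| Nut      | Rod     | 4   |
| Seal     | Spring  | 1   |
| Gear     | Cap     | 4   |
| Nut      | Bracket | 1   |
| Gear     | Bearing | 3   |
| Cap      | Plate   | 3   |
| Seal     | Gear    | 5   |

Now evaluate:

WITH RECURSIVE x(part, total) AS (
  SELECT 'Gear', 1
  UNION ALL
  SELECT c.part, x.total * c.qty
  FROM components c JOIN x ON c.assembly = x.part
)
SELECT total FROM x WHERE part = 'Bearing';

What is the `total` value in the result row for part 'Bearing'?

Base: (Gear, total=1).
Iteration 1: components of {Gear} -> Bearing = 1*3 = 3, Cap = 1*4 = 4.
Iteration 2: components of {Bearing,Cap} -> Frame = 4*1 = 4, Plate = 4*3 = 12.
Iteration 3: no further components; recursion stops.

3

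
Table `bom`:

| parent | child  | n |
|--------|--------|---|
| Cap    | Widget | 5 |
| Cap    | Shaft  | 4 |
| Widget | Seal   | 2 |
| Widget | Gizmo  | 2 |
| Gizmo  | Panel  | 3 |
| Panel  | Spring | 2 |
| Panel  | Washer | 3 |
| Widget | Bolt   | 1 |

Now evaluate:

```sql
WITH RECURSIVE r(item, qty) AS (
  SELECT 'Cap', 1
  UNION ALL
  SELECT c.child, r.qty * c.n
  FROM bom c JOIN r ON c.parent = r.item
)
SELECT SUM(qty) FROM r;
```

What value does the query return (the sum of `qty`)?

215

Base: (Cap, qty=1).
Iteration 1: components of {Cap} -> Shaft = 1*4 = 4, Widget = 1*5 = 5.
Iteration 2: components of {Shaft,Widget} -> Bolt = 5*1 = 5, Gizmo = 5*2 = 10, Seal = 5*2 = 10.
Iteration 3: components of {Bolt,Gizmo,Seal} -> Panel = 10*3 = 30.
Iteration 4: components of {Panel} -> Spring = 30*2 = 60, Washer = 30*3 = 90.
Iteration 5: no further components; recursion stops.
SUM(qty) = 1 + 5 + 4 + 10 + 10 + 5 + 30 + 60 + 90 = 215.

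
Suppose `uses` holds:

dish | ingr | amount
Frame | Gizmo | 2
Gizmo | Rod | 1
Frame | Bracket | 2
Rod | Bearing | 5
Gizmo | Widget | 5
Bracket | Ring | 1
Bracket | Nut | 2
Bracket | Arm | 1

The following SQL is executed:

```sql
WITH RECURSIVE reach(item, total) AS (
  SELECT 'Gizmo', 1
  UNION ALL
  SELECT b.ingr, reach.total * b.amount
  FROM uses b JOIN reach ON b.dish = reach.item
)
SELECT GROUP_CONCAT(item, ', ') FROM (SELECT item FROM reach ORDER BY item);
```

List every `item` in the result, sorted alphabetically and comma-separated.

Base: (Gizmo, total=1).
Iteration 1: components of {Gizmo} -> Rod = 1*1 = 1, Widget = 1*5 = 5.
Iteration 2: components of {Rod,Widget} -> Bearing = 1*5 = 5.
Iteration 3: no further components; recursion stops.

Bearing, Gizmo, Rod, Widget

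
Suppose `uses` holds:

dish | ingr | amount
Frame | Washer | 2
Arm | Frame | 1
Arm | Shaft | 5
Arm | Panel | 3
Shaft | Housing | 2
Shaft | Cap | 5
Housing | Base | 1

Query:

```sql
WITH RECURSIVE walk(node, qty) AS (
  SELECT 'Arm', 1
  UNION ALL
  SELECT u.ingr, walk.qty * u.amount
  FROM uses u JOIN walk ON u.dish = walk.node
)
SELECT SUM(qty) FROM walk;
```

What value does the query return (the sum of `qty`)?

57

Base: (Arm, qty=1).
Iteration 1: components of {Arm} -> Frame = 1*1 = 1, Panel = 1*3 = 3, Shaft = 1*5 = 5.
Iteration 2: components of {Frame,Panel,Shaft} -> Cap = 5*5 = 25, Housing = 5*2 = 10, Washer = 1*2 = 2.
Iteration 3: components of {Cap,Housing,Washer} -> Base = 10*1 = 10.
Iteration 4: no further components; recursion stops.
SUM(qty) = 1 + 5 + 1 + 3 + 10 + 25 + 2 + 10 = 57.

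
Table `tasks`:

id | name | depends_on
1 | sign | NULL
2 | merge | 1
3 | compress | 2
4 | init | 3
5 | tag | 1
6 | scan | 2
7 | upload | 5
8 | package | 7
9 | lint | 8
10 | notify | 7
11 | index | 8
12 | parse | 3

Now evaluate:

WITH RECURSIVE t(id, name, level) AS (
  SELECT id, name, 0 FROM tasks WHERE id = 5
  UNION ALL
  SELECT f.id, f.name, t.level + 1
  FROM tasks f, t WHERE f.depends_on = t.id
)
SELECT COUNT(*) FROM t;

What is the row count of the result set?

Base: id=5 (tag) at level 0.
Iteration 1: rows with depends_on in {5} -> upload (id 7, level 1).
Iteration 2: rows with depends_on in {7} -> package (id 8, level 2), notify (id 10, level 2).
Iteration 3: rows with depends_on in {8,10} -> lint (id 9, level 3), index (id 11, level 3).
Iteration 4: no rows with depends_on in {9,11}; recursion stops.
Total rows emitted: 6.

6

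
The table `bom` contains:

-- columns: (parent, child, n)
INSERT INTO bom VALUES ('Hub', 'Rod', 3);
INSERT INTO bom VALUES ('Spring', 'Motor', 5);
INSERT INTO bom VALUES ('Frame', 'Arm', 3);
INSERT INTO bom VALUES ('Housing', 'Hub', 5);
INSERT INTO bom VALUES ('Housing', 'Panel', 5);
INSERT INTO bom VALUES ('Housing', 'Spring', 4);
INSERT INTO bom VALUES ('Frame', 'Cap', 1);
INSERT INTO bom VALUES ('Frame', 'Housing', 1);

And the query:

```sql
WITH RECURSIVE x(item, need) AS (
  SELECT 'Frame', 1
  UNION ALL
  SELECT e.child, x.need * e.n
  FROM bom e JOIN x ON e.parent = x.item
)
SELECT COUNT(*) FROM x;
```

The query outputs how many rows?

Base: (Frame, need=1).
Iteration 1: components of {Frame} -> Arm = 1*3 = 3, Cap = 1*1 = 1, Housing = 1*1 = 1.
Iteration 2: components of {Arm,Cap,Housing} -> Hub = 1*5 = 5, Panel = 1*5 = 5, Spring = 1*4 = 4.
Iteration 3: components of {Hub,Panel,Spring} -> Motor = 4*5 = 20, Rod = 5*3 = 15.
Iteration 4: no further components; recursion stops.
Total rows emitted: 9.

9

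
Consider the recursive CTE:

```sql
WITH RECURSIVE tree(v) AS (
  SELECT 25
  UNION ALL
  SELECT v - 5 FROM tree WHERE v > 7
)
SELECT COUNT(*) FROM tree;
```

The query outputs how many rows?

Base: v=25.
Iteration 1: 25 > 7 holds -> v = 25 - 5 = 20.
Iteration 2: 20 > 7 holds -> v = 20 - 5 = 15.
Iteration 3: 15 > 7 holds -> v = 15 - 5 = 10.
Iteration 4: 10 > 7 holds -> v = 10 - 5 = 5.
Iteration 5: 5 > 7 fails; recursion stops.
Total rows emitted: 5.

5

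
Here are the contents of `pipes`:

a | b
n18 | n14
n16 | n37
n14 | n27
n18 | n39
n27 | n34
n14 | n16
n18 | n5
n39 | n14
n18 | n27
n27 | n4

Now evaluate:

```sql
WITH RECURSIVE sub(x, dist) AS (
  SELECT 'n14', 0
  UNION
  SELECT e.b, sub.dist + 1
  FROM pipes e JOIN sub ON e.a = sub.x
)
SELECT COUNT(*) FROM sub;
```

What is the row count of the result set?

Base: (n14, dist=0).
Iteration 1: edges from {n14} -> (n16, dist=1), (n27, dist=1).
Iteration 2: edges from {n16,n27} -> (n34, dist=2), (n37, dist=2), (n4, dist=2).
Iteration 3: no outgoing edges from {n34,n37,n4}; recursion stops.
Total rows emitted: 6.

6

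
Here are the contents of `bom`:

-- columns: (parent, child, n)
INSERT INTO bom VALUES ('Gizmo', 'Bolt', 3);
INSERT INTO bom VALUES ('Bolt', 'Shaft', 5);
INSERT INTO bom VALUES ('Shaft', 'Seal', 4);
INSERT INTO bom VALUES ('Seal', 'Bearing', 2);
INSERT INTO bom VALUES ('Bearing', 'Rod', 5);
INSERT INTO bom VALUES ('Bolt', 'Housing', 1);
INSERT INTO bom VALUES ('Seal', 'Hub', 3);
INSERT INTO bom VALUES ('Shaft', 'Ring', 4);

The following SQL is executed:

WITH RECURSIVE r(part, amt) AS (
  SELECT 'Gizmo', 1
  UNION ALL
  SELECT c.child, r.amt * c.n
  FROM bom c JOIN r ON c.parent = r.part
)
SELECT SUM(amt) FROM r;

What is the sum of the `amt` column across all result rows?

1042

Base: (Gizmo, amt=1).
Iteration 1: components of {Gizmo} -> Bolt = 1*3 = 3.
Iteration 2: components of {Bolt} -> Housing = 3*1 = 3, Shaft = 3*5 = 15.
Iteration 3: components of {Housing,Shaft} -> Ring = 15*4 = 60, Seal = 15*4 = 60.
Iteration 4: components of {Ring,Seal} -> Bearing = 60*2 = 120, Hub = 60*3 = 180.
Iteration 5: components of {Bearing,Hub} -> Rod = 120*5 = 600.
Iteration 6: no further components; recursion stops.
SUM(amt) = 1 + 3 + 15 + 3 + 60 + 60 + 120 + 180 + 600 = 1042.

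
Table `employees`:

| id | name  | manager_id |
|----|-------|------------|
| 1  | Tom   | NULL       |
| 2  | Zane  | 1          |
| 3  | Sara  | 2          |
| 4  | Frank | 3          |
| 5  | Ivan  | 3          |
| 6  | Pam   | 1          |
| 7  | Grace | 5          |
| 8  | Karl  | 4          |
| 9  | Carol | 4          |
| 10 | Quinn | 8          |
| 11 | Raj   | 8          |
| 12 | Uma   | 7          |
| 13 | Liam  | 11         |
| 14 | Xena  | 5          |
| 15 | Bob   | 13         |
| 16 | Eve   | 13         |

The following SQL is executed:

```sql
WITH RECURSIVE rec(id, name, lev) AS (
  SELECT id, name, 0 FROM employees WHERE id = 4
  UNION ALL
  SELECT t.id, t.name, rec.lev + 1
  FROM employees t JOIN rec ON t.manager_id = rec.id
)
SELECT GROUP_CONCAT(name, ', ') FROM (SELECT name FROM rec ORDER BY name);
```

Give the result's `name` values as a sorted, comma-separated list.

Bob, Carol, Eve, Frank, Karl, Liam, Quinn, Raj

Base: id=4 (Frank) at lev 0.
Iteration 1: rows with manager_id in {4} -> Karl (id 8, lev 1), Carol (id 9, lev 1).
Iteration 2: rows with manager_id in {8,9} -> Quinn (id 10, lev 2), Raj (id 11, lev 2).
Iteration 3: rows with manager_id in {10,11} -> Liam (id 13, lev 3).
Iteration 4: rows with manager_id in {13} -> Bob (id 15, lev 4), Eve (id 16, lev 4).
Iteration 5: no rows with manager_id in {15,16}; recursion stops.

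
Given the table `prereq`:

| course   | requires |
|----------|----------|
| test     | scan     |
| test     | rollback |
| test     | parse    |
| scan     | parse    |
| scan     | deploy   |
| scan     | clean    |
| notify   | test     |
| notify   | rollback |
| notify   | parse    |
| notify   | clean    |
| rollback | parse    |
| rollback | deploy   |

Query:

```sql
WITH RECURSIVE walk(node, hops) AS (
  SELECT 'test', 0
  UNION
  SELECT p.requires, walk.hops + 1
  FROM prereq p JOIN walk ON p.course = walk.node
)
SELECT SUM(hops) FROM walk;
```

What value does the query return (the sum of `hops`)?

Base: (test, hops=0).
Iteration 1: edges from {test} -> (parse, hops=1), (rollback, hops=1), (scan, hops=1).
Iteration 2: edges from {parse,rollback,scan} -> (clean, hops=2), (deploy, hops=2), (parse, hops=2). [UNION drops 2 duplicate row(s)]
Iteration 3: no outgoing edges from {clean,deploy,parse}; recursion stops.
SUM(hops) = 0 + 1 + 1 + 1 + 2 + 2 + 2 = 9.

9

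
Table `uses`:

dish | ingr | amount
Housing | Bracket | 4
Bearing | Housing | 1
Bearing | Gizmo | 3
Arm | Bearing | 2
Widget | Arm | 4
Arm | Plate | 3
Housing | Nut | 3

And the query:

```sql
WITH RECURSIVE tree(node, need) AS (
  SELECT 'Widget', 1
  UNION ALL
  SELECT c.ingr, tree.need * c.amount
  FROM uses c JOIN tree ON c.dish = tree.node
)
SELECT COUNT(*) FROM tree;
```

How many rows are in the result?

8

Base: (Widget, need=1).
Iteration 1: components of {Widget} -> Arm = 1*4 = 4.
Iteration 2: components of {Arm} -> Bearing = 4*2 = 8, Plate = 4*3 = 12.
Iteration 3: components of {Bearing,Plate} -> Gizmo = 8*3 = 24, Housing = 8*1 = 8.
Iteration 4: components of {Gizmo,Housing} -> Bracket = 8*4 = 32, Nut = 8*3 = 24.
Iteration 5: no further components; recursion stops.
Total rows emitted: 8.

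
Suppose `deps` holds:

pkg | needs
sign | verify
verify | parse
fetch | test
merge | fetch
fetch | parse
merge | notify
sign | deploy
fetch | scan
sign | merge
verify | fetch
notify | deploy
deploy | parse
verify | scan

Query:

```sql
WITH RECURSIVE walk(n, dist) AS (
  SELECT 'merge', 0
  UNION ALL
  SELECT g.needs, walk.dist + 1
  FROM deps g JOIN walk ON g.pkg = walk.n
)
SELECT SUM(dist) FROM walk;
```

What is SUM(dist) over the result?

Base: (merge, dist=0).
Iteration 1: edges from {merge} -> (fetch, dist=1), (notify, dist=1).
Iteration 2: edges from {fetch,notify} -> (deploy, dist=2), (parse, dist=2), (scan, dist=2), (test, dist=2).
Iteration 3: edges from {deploy,parse,scan,test} -> (parse, dist=3).
Iteration 4: no outgoing edges from {parse}; recursion stops.
SUM(dist) = 0 + 1 + 1 + 2 + 2 + 2 + 2 + 3 = 13.

13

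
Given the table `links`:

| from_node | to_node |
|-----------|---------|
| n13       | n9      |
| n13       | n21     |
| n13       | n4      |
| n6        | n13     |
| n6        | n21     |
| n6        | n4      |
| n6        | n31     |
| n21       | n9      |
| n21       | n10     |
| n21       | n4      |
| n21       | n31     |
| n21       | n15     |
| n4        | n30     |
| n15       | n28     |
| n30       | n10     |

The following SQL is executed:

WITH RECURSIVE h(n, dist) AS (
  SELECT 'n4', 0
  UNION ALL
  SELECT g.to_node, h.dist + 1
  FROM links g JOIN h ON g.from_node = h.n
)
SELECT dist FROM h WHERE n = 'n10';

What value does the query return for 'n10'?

2

Base: (n4, dist=0).
Iteration 1: edges from {n4} -> (n30, dist=1).
Iteration 2: edges from {n30} -> (n10, dist=2).
Iteration 3: no outgoing edges from {n10}; recursion stops.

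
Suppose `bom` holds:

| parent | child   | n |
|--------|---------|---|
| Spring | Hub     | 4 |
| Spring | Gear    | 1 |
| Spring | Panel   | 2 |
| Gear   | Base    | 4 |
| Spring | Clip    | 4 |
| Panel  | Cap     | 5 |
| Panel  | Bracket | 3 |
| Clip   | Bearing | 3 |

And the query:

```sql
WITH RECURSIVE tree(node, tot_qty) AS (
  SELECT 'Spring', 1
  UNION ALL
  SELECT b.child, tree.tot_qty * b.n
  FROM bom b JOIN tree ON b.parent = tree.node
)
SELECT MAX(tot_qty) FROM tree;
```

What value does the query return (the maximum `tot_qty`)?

Base: (Spring, tot_qty=1).
Iteration 1: components of {Spring} -> Clip = 1*4 = 4, Gear = 1*1 = 1, Hub = 1*4 = 4, Panel = 1*2 = 2.
Iteration 2: components of {Clip,Gear,Hub,Panel} -> Base = 1*4 = 4, Bearing = 4*3 = 12, Bracket = 2*3 = 6, Cap = 2*5 = 10.
Iteration 3: no further components; recursion stops.
tot_qty values: 1, 4, 1, 2, 4, 4, 10, 6, 12; the maximum is 12.

12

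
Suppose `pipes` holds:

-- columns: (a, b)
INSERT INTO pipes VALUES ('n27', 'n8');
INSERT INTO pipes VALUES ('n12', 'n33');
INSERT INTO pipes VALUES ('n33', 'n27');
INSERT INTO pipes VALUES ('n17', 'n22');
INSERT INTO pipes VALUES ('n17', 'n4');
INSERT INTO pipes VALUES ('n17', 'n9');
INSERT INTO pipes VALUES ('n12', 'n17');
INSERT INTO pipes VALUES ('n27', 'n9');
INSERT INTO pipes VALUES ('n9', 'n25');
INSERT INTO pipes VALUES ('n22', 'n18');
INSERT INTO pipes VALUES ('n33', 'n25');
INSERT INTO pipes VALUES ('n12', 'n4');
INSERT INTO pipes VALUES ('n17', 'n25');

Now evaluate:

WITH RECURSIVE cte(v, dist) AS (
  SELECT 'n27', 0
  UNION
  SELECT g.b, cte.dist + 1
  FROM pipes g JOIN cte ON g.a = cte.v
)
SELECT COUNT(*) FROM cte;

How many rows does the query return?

4

Base: (n27, dist=0).
Iteration 1: edges from {n27} -> (n8, dist=1), (n9, dist=1).
Iteration 2: edges from {n8,n9} -> (n25, dist=2).
Iteration 3: no outgoing edges from {n25}; recursion stops.
Total rows emitted: 4.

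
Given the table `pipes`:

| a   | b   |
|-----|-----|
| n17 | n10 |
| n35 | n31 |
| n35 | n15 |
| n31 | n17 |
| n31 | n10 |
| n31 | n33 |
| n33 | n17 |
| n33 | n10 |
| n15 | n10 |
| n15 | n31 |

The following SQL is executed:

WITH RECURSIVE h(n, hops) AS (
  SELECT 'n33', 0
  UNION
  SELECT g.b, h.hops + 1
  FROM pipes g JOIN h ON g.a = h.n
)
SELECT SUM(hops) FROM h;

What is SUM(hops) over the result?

Base: (n33, hops=0).
Iteration 1: edges from {n33} -> (n10, hops=1), (n17, hops=1).
Iteration 2: edges from {n10,n17} -> (n10, hops=2).
Iteration 3: no outgoing edges from {n10}; recursion stops.
SUM(hops) = 0 + 1 + 1 + 2 = 4.

4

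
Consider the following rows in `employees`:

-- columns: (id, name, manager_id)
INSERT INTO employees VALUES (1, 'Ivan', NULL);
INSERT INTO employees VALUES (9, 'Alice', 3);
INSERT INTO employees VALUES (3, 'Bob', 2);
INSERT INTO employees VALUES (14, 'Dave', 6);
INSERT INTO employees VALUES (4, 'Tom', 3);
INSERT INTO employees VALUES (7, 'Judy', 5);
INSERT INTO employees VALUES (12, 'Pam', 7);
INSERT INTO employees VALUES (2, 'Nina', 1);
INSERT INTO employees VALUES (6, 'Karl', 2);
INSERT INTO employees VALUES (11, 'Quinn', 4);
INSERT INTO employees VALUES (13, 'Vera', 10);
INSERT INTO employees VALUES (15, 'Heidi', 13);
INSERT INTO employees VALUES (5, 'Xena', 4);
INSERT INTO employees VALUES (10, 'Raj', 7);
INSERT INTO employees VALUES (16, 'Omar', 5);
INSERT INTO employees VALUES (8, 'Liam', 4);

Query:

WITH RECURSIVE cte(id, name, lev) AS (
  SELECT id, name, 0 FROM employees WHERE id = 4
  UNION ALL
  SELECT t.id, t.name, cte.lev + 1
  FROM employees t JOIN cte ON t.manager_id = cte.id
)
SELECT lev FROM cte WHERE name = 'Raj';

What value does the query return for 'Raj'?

3

Base: id=4 (Tom) at lev 0.
Iteration 1: rows with manager_id in {4} -> Xena (id 5, lev 1), Liam (id 8, lev 1), Quinn (id 11, lev 1).
Iteration 2: rows with manager_id in {5,8,11} -> Judy (id 7, lev 2), Omar (id 16, lev 2).
Iteration 3: rows with manager_id in {7,16} -> Raj (id 10, lev 3), Pam (id 12, lev 3).
Iteration 4: rows with manager_id in {10,12} -> Vera (id 13, lev 4).
Iteration 5: rows with manager_id in {13} -> Heidi (id 15, lev 5).
Iteration 6: no rows with manager_id in {15}; recursion stops.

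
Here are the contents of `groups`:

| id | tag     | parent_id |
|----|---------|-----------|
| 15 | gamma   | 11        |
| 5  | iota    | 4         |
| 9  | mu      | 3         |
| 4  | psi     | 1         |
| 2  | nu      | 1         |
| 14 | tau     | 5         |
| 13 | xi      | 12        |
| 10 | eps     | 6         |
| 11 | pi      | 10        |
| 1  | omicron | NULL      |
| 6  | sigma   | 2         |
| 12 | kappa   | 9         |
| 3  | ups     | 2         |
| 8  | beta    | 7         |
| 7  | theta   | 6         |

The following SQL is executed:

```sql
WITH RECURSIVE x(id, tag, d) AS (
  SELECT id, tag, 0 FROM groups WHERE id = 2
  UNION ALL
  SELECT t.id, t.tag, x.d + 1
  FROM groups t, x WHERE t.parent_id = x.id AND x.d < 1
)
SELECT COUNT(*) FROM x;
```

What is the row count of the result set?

Base: id=2 (nu) at d 0.
Iteration 1: rows with parent_id in {2} -> ups (id 3, d 1), sigma (id 6, d 1).
Iteration 2: d < 1 fails for all current rows; recursion stops.
Total rows emitted: 3.

3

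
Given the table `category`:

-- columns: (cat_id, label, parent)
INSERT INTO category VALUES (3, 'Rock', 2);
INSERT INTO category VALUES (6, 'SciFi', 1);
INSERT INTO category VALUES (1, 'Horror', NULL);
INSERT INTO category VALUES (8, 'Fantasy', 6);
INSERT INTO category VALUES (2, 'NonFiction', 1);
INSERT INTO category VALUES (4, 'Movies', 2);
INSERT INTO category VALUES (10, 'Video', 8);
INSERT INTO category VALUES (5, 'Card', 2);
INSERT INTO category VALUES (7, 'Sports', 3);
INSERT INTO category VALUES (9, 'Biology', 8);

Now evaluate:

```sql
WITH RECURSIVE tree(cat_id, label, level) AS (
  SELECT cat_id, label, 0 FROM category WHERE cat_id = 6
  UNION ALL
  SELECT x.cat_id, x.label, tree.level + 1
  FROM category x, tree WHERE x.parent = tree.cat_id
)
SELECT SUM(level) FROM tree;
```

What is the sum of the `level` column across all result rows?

5

Base: cat_id=6 (SciFi) at level 0.
Iteration 1: rows with parent in {6} -> Fantasy (id 8, level 1).
Iteration 2: rows with parent in {8} -> Biology (id 9, level 2), Video (id 10, level 2).
Iteration 3: no rows with parent in {9,10}; recursion stops.
SUM(level) = 0 + 1 + 2 + 2 = 5.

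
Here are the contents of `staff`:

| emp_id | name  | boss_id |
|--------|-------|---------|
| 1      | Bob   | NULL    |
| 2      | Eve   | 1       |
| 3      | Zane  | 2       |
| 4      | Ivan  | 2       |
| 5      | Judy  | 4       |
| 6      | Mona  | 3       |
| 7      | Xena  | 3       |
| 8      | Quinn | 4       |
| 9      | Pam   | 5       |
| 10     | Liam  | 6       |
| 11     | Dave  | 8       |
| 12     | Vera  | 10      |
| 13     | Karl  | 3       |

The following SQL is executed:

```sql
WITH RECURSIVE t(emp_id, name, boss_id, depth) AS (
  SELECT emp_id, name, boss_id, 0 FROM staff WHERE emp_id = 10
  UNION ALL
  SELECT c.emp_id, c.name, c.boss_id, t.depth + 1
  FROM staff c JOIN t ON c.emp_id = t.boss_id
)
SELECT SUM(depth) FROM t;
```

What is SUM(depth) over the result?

10

Base: emp_id=10 (Liam), boss_id=6, depth 0.
Iteration 1: join on emp_id=6 -> Mona (id 6, boss_id=3, depth 1).
Iteration 2: join on emp_id=3 -> Zane (id 3, boss_id=2, depth 2).
Iteration 3: join on emp_id=2 -> Eve (id 2, boss_id=1, depth 3).
Iteration 4: join on emp_id=1 -> Bob (id 1, boss_id=NULL, depth 4).
Iteration 5: boss_id is NULL; no match; recursion stops.
SUM(depth) = 0 + 1 + 2 + 3 + 4 = 10.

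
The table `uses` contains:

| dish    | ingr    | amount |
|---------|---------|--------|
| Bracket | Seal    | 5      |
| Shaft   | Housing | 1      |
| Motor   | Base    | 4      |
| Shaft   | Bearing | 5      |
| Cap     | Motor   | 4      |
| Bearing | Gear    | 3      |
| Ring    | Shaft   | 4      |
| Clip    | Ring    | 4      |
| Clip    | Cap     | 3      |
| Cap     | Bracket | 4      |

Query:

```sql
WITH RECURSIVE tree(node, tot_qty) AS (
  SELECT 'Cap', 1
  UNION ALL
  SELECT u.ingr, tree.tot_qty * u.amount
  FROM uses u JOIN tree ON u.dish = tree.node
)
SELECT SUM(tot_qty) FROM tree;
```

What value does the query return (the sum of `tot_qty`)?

45

Base: (Cap, tot_qty=1).
Iteration 1: components of {Cap} -> Bracket = 1*4 = 4, Motor = 1*4 = 4.
Iteration 2: components of {Bracket,Motor} -> Base = 4*4 = 16, Seal = 4*5 = 20.
Iteration 3: no further components; recursion stops.
SUM(tot_qty) = 1 + 4 + 4 + 16 + 20 = 45.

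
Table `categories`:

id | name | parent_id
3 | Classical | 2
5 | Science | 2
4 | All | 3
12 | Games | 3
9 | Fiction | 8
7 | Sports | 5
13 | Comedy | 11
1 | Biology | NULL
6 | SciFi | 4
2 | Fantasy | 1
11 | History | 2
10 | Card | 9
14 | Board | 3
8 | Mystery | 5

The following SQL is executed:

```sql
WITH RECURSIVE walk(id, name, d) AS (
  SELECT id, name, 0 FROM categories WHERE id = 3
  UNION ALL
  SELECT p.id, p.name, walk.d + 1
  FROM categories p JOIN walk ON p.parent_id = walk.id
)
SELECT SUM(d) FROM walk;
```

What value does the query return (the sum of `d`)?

Base: id=3 (Classical) at d 0.
Iteration 1: rows with parent_id in {3} -> All (id 4, d 1), Games (id 12, d 1), Board (id 14, d 1).
Iteration 2: rows with parent_id in {4,12,14} -> SciFi (id 6, d 2).
Iteration 3: no rows with parent_id in {6}; recursion stops.
SUM(d) = 0 + 1 + 1 + 1 + 2 = 5.

5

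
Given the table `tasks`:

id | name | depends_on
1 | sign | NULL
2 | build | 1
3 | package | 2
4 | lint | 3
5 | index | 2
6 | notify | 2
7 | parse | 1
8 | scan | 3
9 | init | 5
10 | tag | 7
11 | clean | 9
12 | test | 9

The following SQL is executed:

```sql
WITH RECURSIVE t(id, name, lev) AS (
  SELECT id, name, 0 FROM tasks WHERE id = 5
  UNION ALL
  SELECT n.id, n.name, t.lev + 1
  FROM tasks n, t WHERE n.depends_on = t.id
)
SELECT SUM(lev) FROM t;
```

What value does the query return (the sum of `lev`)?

Base: id=5 (index) at lev 0.
Iteration 1: rows with depends_on in {5} -> init (id 9, lev 1).
Iteration 2: rows with depends_on in {9} -> clean (id 11, lev 2), test (id 12, lev 2).
Iteration 3: no rows with depends_on in {11,12}; recursion stops.
SUM(lev) = 0 + 1 + 2 + 2 = 5.

5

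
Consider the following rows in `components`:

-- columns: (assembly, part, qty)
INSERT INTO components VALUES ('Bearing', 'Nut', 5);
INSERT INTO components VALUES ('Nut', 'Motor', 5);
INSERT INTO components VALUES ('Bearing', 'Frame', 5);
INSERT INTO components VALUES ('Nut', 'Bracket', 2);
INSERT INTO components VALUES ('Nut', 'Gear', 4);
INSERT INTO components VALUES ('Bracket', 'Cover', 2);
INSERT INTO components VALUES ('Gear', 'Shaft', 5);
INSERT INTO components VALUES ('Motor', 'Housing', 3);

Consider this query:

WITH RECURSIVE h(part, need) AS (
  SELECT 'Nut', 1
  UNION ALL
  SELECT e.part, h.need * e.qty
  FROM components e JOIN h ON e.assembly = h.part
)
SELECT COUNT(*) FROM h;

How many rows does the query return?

Base: (Nut, need=1).
Iteration 1: components of {Nut} -> Bracket = 1*2 = 2, Gear = 1*4 = 4, Motor = 1*5 = 5.
Iteration 2: components of {Bracket,Gear,Motor} -> Cover = 2*2 = 4, Housing = 5*3 = 15, Shaft = 4*5 = 20.
Iteration 3: no further components; recursion stops.
Total rows emitted: 7.

7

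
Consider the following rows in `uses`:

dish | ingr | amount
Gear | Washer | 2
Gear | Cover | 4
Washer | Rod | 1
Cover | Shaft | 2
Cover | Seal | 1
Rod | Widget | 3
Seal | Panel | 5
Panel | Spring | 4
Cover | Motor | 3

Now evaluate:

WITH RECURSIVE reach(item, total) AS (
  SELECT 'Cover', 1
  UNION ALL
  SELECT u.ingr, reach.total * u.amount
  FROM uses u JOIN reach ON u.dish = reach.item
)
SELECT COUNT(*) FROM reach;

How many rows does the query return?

Base: (Cover, total=1).
Iteration 1: components of {Cover} -> Motor = 1*3 = 3, Seal = 1*1 = 1, Shaft = 1*2 = 2.
Iteration 2: components of {Motor,Seal,Shaft} -> Panel = 1*5 = 5.
Iteration 3: components of {Panel} -> Spring = 5*4 = 20.
Iteration 4: no further components; recursion stops.
Total rows emitted: 6.

6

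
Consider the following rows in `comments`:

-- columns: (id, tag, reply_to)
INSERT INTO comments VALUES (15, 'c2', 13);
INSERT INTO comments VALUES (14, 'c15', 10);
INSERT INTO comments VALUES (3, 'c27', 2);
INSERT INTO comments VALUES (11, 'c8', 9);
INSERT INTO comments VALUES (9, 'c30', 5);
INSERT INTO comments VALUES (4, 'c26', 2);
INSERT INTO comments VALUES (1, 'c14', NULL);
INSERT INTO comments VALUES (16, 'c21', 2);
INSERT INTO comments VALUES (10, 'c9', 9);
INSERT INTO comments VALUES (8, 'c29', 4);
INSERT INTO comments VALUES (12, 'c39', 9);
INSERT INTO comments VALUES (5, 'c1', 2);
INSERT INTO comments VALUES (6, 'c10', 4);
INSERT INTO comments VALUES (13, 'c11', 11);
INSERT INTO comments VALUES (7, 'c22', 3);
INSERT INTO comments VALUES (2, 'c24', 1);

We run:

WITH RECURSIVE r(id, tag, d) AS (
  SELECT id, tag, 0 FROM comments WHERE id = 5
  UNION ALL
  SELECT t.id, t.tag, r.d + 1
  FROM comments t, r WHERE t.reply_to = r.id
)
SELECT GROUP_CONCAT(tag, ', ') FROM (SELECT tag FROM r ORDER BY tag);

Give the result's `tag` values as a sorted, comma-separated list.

c1, c11, c15, c2, c30, c39, c8, c9

Base: id=5 (c1) at d 0.
Iteration 1: rows with reply_to in {5} -> c30 (id 9, d 1).
Iteration 2: rows with reply_to in {9} -> c9 (id 10, d 2), c8 (id 11, d 2), c39 (id 12, d 2).
Iteration 3: rows with reply_to in {10,11,12} -> c11 (id 13, d 3), c15 (id 14, d 3).
Iteration 4: rows with reply_to in {13,14} -> c2 (id 15, d 4).
Iteration 5: no rows with reply_to in {15}; recursion stops.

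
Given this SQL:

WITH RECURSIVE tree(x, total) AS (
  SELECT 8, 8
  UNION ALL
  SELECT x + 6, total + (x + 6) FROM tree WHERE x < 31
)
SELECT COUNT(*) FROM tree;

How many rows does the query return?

5

Base: x=8, total=8.
Iteration 1: 8 < 31 holds -> x = 8 + 6 = 14, total = 8 + 14 = 22.
Iteration 2: 14 < 31 holds -> x = 14 + 6 = 20, total = 22 + 20 = 42.
Iteration 3: 20 < 31 holds -> x = 20 + 6 = 26, total = 42 + 26 = 68.
Iteration 4: 26 < 31 holds -> x = 26 + 6 = 32, total = 68 + 32 = 100.
Iteration 5: 32 < 31 fails; recursion stops.
Total rows emitted: 5.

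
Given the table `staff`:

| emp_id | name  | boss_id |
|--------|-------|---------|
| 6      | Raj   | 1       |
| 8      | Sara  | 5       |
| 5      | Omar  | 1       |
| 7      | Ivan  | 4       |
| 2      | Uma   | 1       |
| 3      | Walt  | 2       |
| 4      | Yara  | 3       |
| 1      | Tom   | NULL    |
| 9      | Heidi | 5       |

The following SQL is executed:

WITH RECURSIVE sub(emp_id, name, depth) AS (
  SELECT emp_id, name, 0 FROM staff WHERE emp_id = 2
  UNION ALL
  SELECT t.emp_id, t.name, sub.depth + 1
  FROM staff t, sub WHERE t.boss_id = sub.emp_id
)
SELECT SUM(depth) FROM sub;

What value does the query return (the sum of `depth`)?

6

Base: emp_id=2 (Uma) at depth 0.
Iteration 1: rows with boss_id in {2} -> Walt (id 3, depth 1).
Iteration 2: rows with boss_id in {3} -> Yara (id 4, depth 2).
Iteration 3: rows with boss_id in {4} -> Ivan (id 7, depth 3).
Iteration 4: no rows with boss_id in {7}; recursion stops.
SUM(depth) = 0 + 1 + 2 + 3 = 6.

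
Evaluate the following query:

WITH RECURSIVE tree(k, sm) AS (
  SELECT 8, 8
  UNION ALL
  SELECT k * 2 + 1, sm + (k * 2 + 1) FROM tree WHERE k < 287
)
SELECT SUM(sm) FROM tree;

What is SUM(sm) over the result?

Base: k=8, sm=8.
Iteration 1: 8 < 287 holds -> k = 8 * 2 + 1 = 17, sm = 8 + 17 = 25.
Iteration 2: 17 < 287 holds -> k = 17 * 2 + 1 = 35, sm = 25 + 35 = 60.
Iteration 3: 35 < 287 holds -> k = 35 * 2 + 1 = 71, sm = 60 + 71 = 131.
Iteration 4: 71 < 287 holds -> k = 71 * 2 + 1 = 143, sm = 131 + 143 = 274.
Iteration 5: 143 < 287 holds -> k = 143 * 2 + 1 = 287, sm = 274 + 287 = 561.
Iteration 6: 287 < 287 fails; recursion stops.
SUM(sm) = 8 + 25 + 60 + 131 + 274 + 561 = 1059.

1059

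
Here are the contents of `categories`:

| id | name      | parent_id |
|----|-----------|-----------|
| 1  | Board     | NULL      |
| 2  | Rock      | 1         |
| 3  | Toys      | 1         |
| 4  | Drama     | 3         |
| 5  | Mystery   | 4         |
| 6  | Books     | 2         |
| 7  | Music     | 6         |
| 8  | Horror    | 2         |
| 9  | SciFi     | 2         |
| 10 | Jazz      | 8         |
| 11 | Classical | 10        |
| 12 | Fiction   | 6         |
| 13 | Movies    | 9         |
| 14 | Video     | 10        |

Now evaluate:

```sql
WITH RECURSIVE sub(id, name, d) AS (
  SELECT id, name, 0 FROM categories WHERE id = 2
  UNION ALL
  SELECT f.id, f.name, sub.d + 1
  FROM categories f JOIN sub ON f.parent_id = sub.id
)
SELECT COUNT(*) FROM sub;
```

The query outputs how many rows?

10

Base: id=2 (Rock) at d 0.
Iteration 1: rows with parent_id in {2} -> Books (id 6, d 1), Horror (id 8, d 1), SciFi (id 9, d 1).
Iteration 2: rows with parent_id in {6,8,9} -> Music (id 7, d 2), Jazz (id 10, d 2), Fiction (id 12, d 2), Movies (id 13, d 2).
Iteration 3: rows with parent_id in {7,10,12,13} -> Classical (id 11, d 3), Video (id 14, d 3).
Iteration 4: no rows with parent_id in {11,14}; recursion stops.
Total rows emitted: 10.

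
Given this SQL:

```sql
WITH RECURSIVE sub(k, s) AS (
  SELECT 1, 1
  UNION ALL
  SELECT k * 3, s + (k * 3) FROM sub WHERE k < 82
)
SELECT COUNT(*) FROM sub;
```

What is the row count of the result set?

6

Base: k=1, s=1.
Iteration 1: 1 < 82 holds -> k = 1 * 3 = 3, s = 1 + 3 = 4.
Iteration 2: 3 < 82 holds -> k = 3 * 3 = 9, s = 4 + 9 = 13.
Iteration 3: 9 < 82 holds -> k = 9 * 3 = 27, s = 13 + 27 = 40.
Iteration 4: 27 < 82 holds -> k = 27 * 3 = 81, s = 40 + 81 = 121.
Iteration 5: 81 < 82 holds -> k = 81 * 3 = 243, s = 121 + 243 = 364.
Iteration 6: 243 < 82 fails; recursion stops.
Total rows emitted: 6.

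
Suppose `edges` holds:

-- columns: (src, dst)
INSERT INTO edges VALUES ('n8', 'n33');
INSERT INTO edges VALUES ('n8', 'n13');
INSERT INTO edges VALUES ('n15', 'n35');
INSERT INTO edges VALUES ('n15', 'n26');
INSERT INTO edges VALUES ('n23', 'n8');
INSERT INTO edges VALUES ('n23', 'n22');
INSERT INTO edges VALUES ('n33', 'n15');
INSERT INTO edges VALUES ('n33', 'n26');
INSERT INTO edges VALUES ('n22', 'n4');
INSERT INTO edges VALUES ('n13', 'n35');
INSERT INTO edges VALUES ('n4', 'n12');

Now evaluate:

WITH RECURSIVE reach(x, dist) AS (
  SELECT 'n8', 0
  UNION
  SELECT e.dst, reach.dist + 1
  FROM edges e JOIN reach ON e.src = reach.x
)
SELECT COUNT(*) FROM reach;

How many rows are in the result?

8

Base: (n8, dist=0).
Iteration 1: edges from {n8} -> (n13, dist=1), (n33, dist=1).
Iteration 2: edges from {n13,n33} -> (n15, dist=2), (n26, dist=2), (n35, dist=2).
Iteration 3: edges from {n15,n26,n35} -> (n26, dist=3), (n35, dist=3).
Iteration 4: no outgoing edges from {n26,n35}; recursion stops.
Total rows emitted: 8.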